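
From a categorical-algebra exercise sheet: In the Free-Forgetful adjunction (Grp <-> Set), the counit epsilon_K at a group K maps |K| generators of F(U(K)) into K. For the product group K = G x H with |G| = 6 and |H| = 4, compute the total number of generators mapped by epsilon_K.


The counit epsilon_K: F(U(K)) -> K of the Free-Forgetful adjunction
maps |K| generators of F(U(K)) into K. For K = G x H (the product group),
|G x H| = |G| * |H|.
Total generators mapped = 6 * 4 = 24.

24


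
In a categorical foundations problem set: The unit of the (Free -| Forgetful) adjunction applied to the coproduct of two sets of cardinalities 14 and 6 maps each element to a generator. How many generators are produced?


The unit eta_X: X -> U(F(X)) of the Free-Forgetful adjunction
maps each element of X to a generator of F(X). For X = S + T (disjoint
union in Set), |S + T| = |S| + |T|.
Total mappings = 14 + 6 = 20.

20


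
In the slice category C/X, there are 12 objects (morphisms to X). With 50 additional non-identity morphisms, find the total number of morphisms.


In the slice category C/X, objects are morphisms to X.
Identity morphisms: 12 (one per object of C/X).
Non-identity morphisms: 50.
Total = 12 + 50 = 62

62


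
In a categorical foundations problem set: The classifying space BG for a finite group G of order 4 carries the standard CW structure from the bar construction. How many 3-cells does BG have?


In the bar-construction CW model of BG, the n-cells are indexed by
n-tuples [g_1|...|g_n] of non-identity elements of G (degenerate
simplices with some g_i = e do not contribute cells), so there are
(|G| - 1)^n n-cells.
For dim = 3 with |G| = 4:
cells = (4 - 1)^3 = 3^3 = 27

27


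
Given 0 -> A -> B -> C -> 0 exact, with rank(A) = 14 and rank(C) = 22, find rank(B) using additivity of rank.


For a short exact sequence 0 -> A -> B -> C -> 0,
rank is additive: rank(B) = rank(A) + rank(C).
rank(B) = 14 + 22 = 36

36


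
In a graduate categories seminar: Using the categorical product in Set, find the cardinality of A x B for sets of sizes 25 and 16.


In Set, the product A x B is the Cartesian product.
By the universal property, |A x B| = |A| * |B|.
|A x B| = 25 * 16 = 400

400


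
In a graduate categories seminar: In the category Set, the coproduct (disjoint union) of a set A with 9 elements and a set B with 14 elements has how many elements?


In Set, the coproduct A + B is the disjoint union.
|A + B| = |A| + |B| = 9 + 14 = 23

23


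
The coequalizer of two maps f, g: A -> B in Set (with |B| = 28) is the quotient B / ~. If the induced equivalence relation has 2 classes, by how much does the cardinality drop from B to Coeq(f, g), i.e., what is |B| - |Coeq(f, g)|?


The coequalizer Coeq(f, g) = B / ~ has one element per equivalence class.
|B| = 28, |Coeq(f, g)| = 2.
|B| - |Coeq(f, g)| = 28 - 2 = 26.

26


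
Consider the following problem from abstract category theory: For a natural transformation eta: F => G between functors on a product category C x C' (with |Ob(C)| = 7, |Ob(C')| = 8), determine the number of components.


A natural transformation eta: F => G assigns one component morphism per
object of the domain category.
The domain is the product category C x C', so
|Ob(C x C')| = |Ob(C)| * |Ob(C')| = 7 * 8 = 56.
Therefore eta has 56 component morphisms.

56


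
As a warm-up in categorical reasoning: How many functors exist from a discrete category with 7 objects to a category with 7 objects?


A functor from a discrete category C to D is determined by
where each object maps. Each of the 7 objects of C can map
to any of the 7 objects of D independently.
Number of functors = 7^7 = 823543

823543


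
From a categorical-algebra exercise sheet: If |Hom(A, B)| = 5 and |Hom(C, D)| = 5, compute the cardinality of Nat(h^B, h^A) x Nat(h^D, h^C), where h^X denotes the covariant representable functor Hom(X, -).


By the Yoneda lemma, Nat(h^B, h^A) is isomorphic to Hom(A, B),
so |Nat(h^B, h^A)| = |Hom(A, B)| and |Nat(h^D, h^C)| = |Hom(C, D)|.
|Hom(A, B)| = 5, |Hom(C, D)| = 5.
|Nat(h^B, h^A) x Nat(h^D, h^C)| = 5 * 5 = 25

25


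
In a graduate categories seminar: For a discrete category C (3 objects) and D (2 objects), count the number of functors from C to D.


A functor from a discrete category C to D is determined by
where each object maps. Each of the 3 objects of C can map
to any of the 2 objects of D independently.
Number of functors = 2^3 = 8

8


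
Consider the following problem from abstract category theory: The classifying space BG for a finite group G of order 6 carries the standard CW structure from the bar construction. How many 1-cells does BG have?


In the bar-construction CW model of BG, the n-cells are indexed by
n-tuples [g_1|...|g_n] of non-identity elements of G (degenerate
simplices with some g_i = e do not contribute cells), so there are
(|G| - 1)^n n-cells.
For dim = 1 with |G| = 6:
cells = (6 - 1)^1 = 5^1 = 5

5


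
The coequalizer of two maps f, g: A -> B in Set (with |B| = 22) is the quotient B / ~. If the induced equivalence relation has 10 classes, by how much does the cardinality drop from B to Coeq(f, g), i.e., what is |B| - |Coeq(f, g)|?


The coequalizer Coeq(f, g) = B / ~ has one element per equivalence class.
|B| = 22, |Coeq(f, g)| = 10.
|B| - |Coeq(f, g)| = 22 - 10 = 12.

12


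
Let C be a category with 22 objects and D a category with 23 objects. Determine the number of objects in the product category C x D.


The product category C x D has objects that are pairs (c, d).
Number of pairs = |Ob(C)| * |Ob(D)| = 22 * 23 = 506

506


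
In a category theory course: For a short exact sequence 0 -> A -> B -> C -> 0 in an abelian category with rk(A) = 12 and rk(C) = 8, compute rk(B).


For a short exact sequence 0 -> A -> B -> C -> 0,
rank is additive: rank(B) = rank(A) + rank(C).
rank(B) = 12 + 8 = 20

20


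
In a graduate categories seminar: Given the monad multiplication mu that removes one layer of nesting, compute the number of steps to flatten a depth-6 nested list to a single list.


Each application of mu: T^2 -> T removes one layer of nesting.
Starting at depth 6 (i.e., T^6(X)), we need to reach T(X).
Number of mu applications = 6 - 1 = 5

5


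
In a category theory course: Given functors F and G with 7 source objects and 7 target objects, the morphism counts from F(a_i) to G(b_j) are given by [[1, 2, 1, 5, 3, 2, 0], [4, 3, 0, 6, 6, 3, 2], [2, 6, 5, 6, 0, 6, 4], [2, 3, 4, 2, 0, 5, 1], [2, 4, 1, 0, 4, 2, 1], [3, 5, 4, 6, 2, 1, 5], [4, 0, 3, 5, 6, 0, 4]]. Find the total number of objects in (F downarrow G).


Objects of (F downarrow G) are triples (a, b, h: F(a)->G(b)).
The count equals the sum of all entries in the hom-matrix.
sum(row 0) = 14
sum(row 1) = 24
sum(row 2) = 29
sum(row 3) = 17
sum(row 4) = 14
sum(row 5) = 26
sum(row 6) = 22
Grand total = 146

146


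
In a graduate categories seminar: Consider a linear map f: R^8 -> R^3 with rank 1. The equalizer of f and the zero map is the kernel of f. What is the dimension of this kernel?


The equalizer of f and the zero map is ker(f).
By the rank-nullity theorem: dim(ker(f)) = dim(domain) - rank(f).
dim(ker(f)) = 8 - 1 = 7

7


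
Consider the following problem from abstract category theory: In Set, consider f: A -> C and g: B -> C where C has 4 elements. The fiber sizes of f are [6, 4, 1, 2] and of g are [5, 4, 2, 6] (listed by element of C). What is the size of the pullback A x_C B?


The pullback A x_C B consists of pairs (a, b) with f(a) = g(b).
For each element c in C, the fiber product has |f^-1(c)| * |g^-1(c)| elements.
Summing over C: 6 * 5 + 4 * 4 + 1 * 2 + 2 * 6
= 30 + 16 + 2 + 12 = 60

60


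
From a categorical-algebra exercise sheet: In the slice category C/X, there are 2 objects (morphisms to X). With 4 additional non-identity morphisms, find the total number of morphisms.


In the slice category C/X, objects are morphisms to X.
Identity morphisms: 2 (one per object of C/X).
Non-identity morphisms: 4.
Total = 2 + 4 = 6

6


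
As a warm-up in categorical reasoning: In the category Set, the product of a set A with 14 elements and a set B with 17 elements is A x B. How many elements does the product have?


In Set, the product A x B is the Cartesian product.
By the universal property, |A x B| = |A| * |B|.
|A x B| = 14 * 17 = 238

238


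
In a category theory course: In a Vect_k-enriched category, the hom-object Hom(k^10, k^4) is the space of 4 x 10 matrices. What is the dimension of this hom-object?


In Vect-enriched categories, Hom(k^n, k^m) is the space of m x n matrices.
dim(Hom(k^10, k^4)) = 4 * 10 = 40

40


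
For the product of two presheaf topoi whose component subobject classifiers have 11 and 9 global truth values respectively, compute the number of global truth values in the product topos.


In a product of presheaf topoi E_1 x E_2, the subobject classifier
is Omega = Omega_1 x Omega_2 (componentwise), so
|Omega(top)| = |Omega_1(top_1)| * |Omega_2(top_2)|.
= 11 * 9 = 99.

99


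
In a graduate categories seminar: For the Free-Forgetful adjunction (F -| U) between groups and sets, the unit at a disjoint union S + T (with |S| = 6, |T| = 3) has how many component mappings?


The unit eta_X: X -> U(F(X)) of the Free-Forgetful adjunction
maps each element of X to a generator of F(X). For X = S + T (disjoint
union in Set), |S + T| = |S| + |T|.
Total mappings = 6 + 3 = 9.

9


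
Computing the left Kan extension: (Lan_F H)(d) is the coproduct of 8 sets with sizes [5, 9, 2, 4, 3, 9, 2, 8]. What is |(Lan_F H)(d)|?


Pointwise, the left Kan extension (Lan_F H)(d) is the colimit, indexed
by the comma category (F downarrow d), of H composed with the
projection (F downarrow d) -> C. Here that colimit is given
as a coproduct (disjoint union) of sets, so its cardinality is the
sum of the sizes of the summands.
Coproduct of sets with sizes: 5 + 9 + 2 + 4 + 3 + 9 + 2 + 8
= 42

42


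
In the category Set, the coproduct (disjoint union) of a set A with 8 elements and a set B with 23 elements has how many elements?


In Set, the coproduct A + B is the disjoint union.
|A + B| = |A| + |B| = 8 + 23 = 31

31


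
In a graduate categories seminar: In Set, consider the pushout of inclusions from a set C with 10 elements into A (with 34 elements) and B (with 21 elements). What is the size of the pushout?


The pushout A +_C B identifies the images of C in A and B.
|A +_C B| = |A| + |B| - |C| (for injections).
= 34 + 21 - 10 = 45

45


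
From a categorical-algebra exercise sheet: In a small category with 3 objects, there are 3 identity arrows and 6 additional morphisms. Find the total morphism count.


Each object has an identity morphism, giving 3 identities.
Adding the 6 non-identity morphisms:
Total = 3 + 6 = 9

9


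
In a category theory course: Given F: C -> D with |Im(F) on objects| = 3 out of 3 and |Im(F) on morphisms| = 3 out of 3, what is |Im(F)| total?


The image of F consists of distinct objects and distinct morphisms.
|Im(F)| on objects = 3
|Im(F)| on morphisms = 3
Total image cardinality = 3 + 3 = 6

6


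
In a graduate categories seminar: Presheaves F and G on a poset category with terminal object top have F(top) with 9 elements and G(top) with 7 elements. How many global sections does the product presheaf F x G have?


Global sections of a presheaf on a poset with terminal top satisfy
Gamma(H) ~ H(top). Presheaves admit pointwise products, so
(F x G)(top) = F(top) x G(top) (Cartesian product).
|Gamma(F x G)| = |F(top)| * |G(top)| = 9 * 7 = 63.

63


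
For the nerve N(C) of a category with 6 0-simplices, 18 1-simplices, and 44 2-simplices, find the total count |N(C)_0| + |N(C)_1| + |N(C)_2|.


The 2-skeleton of the nerve N(C) consists of simplices in dimensions 0, 1, 2:
  |N(C)_0| = 6 (objects)
  |N(C)_1| = 18 (morphisms)
  |N(C)_2| = 44 (composable pairs)
Total = 6 + 18 + 44 = 68

68


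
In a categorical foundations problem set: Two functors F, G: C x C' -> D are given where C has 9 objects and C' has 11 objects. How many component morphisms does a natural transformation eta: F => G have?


A natural transformation eta: F => G assigns one component morphism per
object of the domain category.
The domain is the product category C x C', so
|Ob(C x C')| = |Ob(C)| * |Ob(C')| = 9 * 11 = 99.
Therefore eta has 99 component morphisms.

99


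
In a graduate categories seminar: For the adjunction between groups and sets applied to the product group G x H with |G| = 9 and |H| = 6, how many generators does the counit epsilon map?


The counit epsilon_K: F(U(K)) -> K of the Free-Forgetful adjunction
maps |K| generators of F(U(K)) into K. For K = G x H (the product group),
|G x H| = |G| * |H|.
Total generators mapped = 9 * 6 = 54.

54


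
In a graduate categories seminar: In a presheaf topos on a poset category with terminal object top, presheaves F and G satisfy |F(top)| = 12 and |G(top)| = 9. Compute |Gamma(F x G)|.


Global sections of a presheaf on a poset with terminal top satisfy
Gamma(H) ~ H(top). Presheaves admit pointwise products, so
(F x G)(top) = F(top) x G(top) (Cartesian product).
|Gamma(F x G)| = |F(top)| * |G(top)| = 12 * 9 = 108.

108


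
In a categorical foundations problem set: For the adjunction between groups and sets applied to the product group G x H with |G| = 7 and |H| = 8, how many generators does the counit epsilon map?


The counit epsilon_K: F(U(K)) -> K of the Free-Forgetful adjunction
maps |K| generators of F(U(K)) into K. For K = G x H (the product group),
|G x H| = |G| * |H|.
Total generators mapped = 7 * 8 = 56.

56


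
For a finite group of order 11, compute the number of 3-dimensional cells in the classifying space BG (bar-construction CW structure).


In the bar-construction CW model of BG, the n-cells are indexed by
n-tuples [g_1|...|g_n] of non-identity elements of G (degenerate
simplices with some g_i = e do not contribute cells), so there are
(|G| - 1)^n n-cells.
For dim = 3 with |G| = 11:
cells = (11 - 1)^3 = 10^3 = 1000

1000


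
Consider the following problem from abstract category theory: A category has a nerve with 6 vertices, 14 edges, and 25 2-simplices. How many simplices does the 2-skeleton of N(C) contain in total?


The 2-skeleton of the nerve N(C) consists of simplices in dimensions 0, 1, 2:
  |N(C)_0| = 6 (objects)
  |N(C)_1| = 14 (morphisms)
  |N(C)_2| = 25 (composable pairs)
Total = 6 + 14 + 25 = 45

45


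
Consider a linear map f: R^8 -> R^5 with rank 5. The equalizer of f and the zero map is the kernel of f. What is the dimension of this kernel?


The equalizer of f and the zero map is ker(f).
By the rank-nullity theorem: dim(ker(f)) = dim(domain) - rank(f).
dim(ker(f)) = 8 - 5 = 3

3


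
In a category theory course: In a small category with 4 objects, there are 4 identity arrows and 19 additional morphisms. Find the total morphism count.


Each object has an identity morphism, giving 4 identities.
Adding the 19 non-identity morphisms:
Total = 4 + 19 = 23

23


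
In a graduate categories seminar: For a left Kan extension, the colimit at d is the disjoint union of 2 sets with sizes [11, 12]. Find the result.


Pointwise, the left Kan extension (Lan_F H)(d) is the colimit, indexed
by the comma category (F downarrow d), of H composed with the
projection (F downarrow d) -> C. Here that colimit is given
as a coproduct (disjoint union) of sets, so its cardinality is the
sum of the sizes of the summands.
Coproduct of sets with sizes: 11 + 12
= 23

23


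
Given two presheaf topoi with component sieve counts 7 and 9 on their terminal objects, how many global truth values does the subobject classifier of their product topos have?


In a product of presheaf topoi E_1 x E_2, the subobject classifier
is Omega = Omega_1 x Omega_2 (componentwise), so
|Omega(top)| = |Omega_1(top_1)| * |Omega_2(top_2)|.
= 7 * 9 = 63.

63


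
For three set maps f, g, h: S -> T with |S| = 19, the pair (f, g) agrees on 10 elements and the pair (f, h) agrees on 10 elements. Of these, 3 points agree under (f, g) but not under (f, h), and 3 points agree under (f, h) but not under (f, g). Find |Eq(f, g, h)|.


Eq(f, g, h) is the triple-agreement set: points in S where all three
maps take the same value. Using inclusion-exclusion on the pairwise data:
Pair (f, g) agrees on 10 points; pair (f, h) on 10 points.
Points agreeing under (f, g) but not (f, h) = 3; under (f, h) but not (f, g) = 3.
Triple-agreement = agreement-in-(f, g) minus points that agree under (f, g) but not (f, h):
|Eq(f, g, h)| = 10 - 3 = 7
(cross-check via (f, h): 10 - 3 = 7.)

7


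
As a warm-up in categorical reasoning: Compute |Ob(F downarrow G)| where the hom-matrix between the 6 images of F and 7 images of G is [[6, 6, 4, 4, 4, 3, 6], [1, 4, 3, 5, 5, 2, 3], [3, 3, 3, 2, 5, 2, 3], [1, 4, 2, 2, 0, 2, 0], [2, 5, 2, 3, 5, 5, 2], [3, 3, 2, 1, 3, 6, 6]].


Objects of (F downarrow G) are triples (a, b, h: F(a)->G(b)).
The count equals the sum of all entries in the hom-matrix.
sum(row 0) = 33
sum(row 1) = 23
sum(row 2) = 21
sum(row 3) = 11
sum(row 4) = 24
sum(row 5) = 24
Grand total = 136

136


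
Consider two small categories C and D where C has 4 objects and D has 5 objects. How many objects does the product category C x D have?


The product category C x D has objects that are pairs (c, d).
Number of pairs = |Ob(C)| * |Ob(D)| = 4 * 5 = 20

20


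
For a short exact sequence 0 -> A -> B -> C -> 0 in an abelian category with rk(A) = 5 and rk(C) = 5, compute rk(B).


For a short exact sequence 0 -> A -> B -> C -> 0,
rank is additive: rank(B) = rank(A) + rank(C).
rank(B) = 5 + 5 = 10

10


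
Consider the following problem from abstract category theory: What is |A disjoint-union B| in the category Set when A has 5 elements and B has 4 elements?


In Set, the coproduct A + B is the disjoint union.
|A + B| = |A| + |B| = 5 + 4 = 9

9


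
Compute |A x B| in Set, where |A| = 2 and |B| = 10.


In Set, the product A x B is the Cartesian product.
By the universal property, |A x B| = |A| * |B|.
|A x B| = 2 * 10 = 20

20


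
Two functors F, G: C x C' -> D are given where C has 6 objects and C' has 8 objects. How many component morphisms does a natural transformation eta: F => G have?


A natural transformation eta: F => G assigns one component morphism per
object of the domain category.
The domain is the product category C x C', so
|Ob(C x C')| = |Ob(C)| * |Ob(C')| = 6 * 8 = 48.
Therefore eta has 48 component morphisms.

48


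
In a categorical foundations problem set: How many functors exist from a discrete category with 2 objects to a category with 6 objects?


A functor from a discrete category C to D is determined by
where each object maps. Each of the 2 objects of C can map
to any of the 6 objects of D independently.
Number of functors = 6^2 = 36

36


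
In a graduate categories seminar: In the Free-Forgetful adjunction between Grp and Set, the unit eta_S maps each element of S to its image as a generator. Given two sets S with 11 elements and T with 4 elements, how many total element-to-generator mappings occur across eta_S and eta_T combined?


The unit eta_X: X -> U(F(X)) of the Free-Forgetful adjunction
maps each element of X to a generator of F(X). For X = S + T (disjoint
union in Set), |S + T| = |S| + |T|.
Total mappings = 11 + 4 = 15.

15


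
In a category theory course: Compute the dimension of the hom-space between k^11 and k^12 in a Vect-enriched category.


In Vect-enriched categories, Hom(k^n, k^m) is the space of m x n matrices.
dim(Hom(k^11, k^12)) = 12 * 11 = 132

132


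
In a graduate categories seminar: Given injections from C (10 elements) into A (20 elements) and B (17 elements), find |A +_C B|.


The pushout A +_C B identifies the images of C in A and B.
|A +_C B| = |A| + |B| - |C| (for injections).
= 20 + 17 - 10 = 27

27


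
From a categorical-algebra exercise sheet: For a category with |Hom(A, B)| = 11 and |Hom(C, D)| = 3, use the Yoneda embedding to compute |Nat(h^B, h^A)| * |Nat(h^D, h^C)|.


By the Yoneda lemma, Nat(h^B, h^A) is isomorphic to Hom(A, B),
so |Nat(h^B, h^A)| = |Hom(A, B)| and |Nat(h^D, h^C)| = |Hom(C, D)|.
|Hom(A, B)| = 11, |Hom(C, D)| = 3.
|Nat(h^B, h^A) x Nat(h^D, h^C)| = 11 * 3 = 33

33


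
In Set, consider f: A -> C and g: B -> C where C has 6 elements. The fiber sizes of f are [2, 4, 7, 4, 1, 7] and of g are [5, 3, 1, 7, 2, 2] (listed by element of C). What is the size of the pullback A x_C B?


The pullback A x_C B consists of pairs (a, b) with f(a) = g(b).
For each element c in C, the fiber product has |f^-1(c)| * |g^-1(c)| elements.
Summing over C: 2 * 5 + 4 * 3 + 7 * 1 + 4 * 7 + 1 * 2 + 7 * 2
= 10 + 12 + 7 + 28 + 2 + 14 = 73

73


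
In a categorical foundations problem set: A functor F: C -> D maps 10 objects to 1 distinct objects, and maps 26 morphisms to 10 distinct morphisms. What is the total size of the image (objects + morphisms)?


The image of F consists of distinct objects and distinct morphisms.
|Im(F)| on objects = 1
|Im(F)| on morphisms = 10
Total image cardinality = 1 + 10 = 11

11


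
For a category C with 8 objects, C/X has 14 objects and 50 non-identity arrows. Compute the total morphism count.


In the slice category C/X, objects are morphisms to X.
Identity morphisms: 14 (one per object of C/X).
Non-identity morphisms: 50.
Total = 14 + 50 = 64

64


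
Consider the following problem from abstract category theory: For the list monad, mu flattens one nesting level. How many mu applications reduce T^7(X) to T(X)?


Each application of mu: T^2 -> T removes one layer of nesting.
Starting at depth 7 (i.e., T^7(X)), we need to reach T(X).
Number of mu applications = 7 - 1 = 6

6


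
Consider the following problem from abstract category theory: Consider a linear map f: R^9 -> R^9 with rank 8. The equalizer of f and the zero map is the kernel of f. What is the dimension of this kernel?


The equalizer of f and the zero map is ker(f).
By the rank-nullity theorem: dim(ker(f)) = dim(domain) - rank(f).
dim(ker(f)) = 9 - 8 = 1

1


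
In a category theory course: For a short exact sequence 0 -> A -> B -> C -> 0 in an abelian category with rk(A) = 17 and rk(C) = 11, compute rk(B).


For a short exact sequence 0 -> A -> B -> C -> 0,
rank is additive: rank(B) = rank(A) + rank(C).
rank(B) = 17 + 11 = 28

28


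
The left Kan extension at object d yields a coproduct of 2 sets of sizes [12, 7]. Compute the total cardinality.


Pointwise, the left Kan extension (Lan_F H)(d) is the colimit, indexed
by the comma category (F downarrow d), of H composed with the
projection (F downarrow d) -> C. Here that colimit is given
as a coproduct (disjoint union) of sets, so its cardinality is the
sum of the sizes of the summands.
Coproduct of sets with sizes: 12 + 7
= 19

19


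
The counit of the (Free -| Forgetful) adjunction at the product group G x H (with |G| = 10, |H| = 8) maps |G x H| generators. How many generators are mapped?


The counit epsilon_K: F(U(K)) -> K of the Free-Forgetful adjunction
maps |K| generators of F(U(K)) into K. For K = G x H (the product group),
|G x H| = |G| * |H|.
Total generators mapped = 10 * 8 = 80.

80


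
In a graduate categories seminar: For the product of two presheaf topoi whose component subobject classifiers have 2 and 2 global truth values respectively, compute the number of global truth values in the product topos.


In a product of presheaf topoi E_1 x E_2, the subobject classifier
is Omega = Omega_1 x Omega_2 (componentwise), so
|Omega(top)| = |Omega_1(top_1)| * |Omega_2(top_2)|.
= 2 * 2 = 4.

4


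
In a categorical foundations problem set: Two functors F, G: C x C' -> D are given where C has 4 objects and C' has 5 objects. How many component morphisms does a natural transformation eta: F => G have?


A natural transformation eta: F => G assigns one component morphism per
object of the domain category.
The domain is the product category C x C', so
|Ob(C x C')| = |Ob(C)| * |Ob(C')| = 4 * 5 = 20.
Therefore eta has 20 component morphisms.

20


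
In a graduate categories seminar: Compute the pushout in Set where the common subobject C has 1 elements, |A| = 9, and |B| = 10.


The pushout A +_C B identifies the images of C in A and B.
|A +_C B| = |A| + |B| - |C| (for injections).
= 9 + 10 - 1 = 18

18


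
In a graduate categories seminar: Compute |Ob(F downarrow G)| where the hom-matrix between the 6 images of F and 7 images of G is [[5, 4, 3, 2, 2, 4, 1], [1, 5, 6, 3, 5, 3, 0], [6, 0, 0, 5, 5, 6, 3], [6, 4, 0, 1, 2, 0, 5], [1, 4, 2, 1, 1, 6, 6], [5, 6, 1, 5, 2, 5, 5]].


Objects of (F downarrow G) are triples (a, b, h: F(a)->G(b)).
The count equals the sum of all entries in the hom-matrix.
sum(row 0) = 21
sum(row 1) = 23
sum(row 2) = 25
sum(row 3) = 18
sum(row 4) = 21
sum(row 5) = 29
Grand total = 137

137


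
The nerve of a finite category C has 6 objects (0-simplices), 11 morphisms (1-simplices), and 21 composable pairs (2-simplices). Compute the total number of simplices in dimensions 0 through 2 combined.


The 2-skeleton of the nerve N(C) consists of simplices in dimensions 0, 1, 2:
  |N(C)_0| = 6 (objects)
  |N(C)_1| = 11 (morphisms)
  |N(C)_2| = 21 (composable pairs)
Total = 6 + 11 + 21 = 38

38


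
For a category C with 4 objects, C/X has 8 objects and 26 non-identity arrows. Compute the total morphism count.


In the slice category C/X, objects are morphisms to X.
Identity morphisms: 8 (one per object of C/X).
Non-identity morphisms: 26.
Total = 8 + 26 = 34

34


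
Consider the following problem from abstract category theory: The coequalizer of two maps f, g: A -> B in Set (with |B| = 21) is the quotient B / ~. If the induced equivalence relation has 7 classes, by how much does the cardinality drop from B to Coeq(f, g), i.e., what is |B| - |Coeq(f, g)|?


The coequalizer Coeq(f, g) = B / ~ has one element per equivalence class.
|B| = 21, |Coeq(f, g)| = 7.
|B| - |Coeq(f, g)| = 21 - 7 = 14.

14


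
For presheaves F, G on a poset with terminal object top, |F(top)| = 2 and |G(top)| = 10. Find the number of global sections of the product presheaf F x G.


Global sections of a presheaf on a poset with terminal top satisfy
Gamma(H) ~ H(top). Presheaves admit pointwise products, so
(F x G)(top) = F(top) x G(top) (Cartesian product).
|Gamma(F x G)| = |F(top)| * |G(top)| = 2 * 10 = 20.

20


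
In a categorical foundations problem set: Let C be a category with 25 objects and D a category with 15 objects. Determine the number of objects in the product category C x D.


The product category C x D has objects that are pairs (c, d).
Number of pairs = |Ob(C)| * |Ob(D)| = 25 * 15 = 375

375


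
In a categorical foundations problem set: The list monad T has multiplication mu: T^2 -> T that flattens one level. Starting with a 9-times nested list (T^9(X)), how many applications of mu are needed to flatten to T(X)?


Each application of mu: T^2 -> T removes one layer of nesting.
Starting at depth 9 (i.e., T^9(X)), we need to reach T(X).
Number of mu applications = 9 - 1 = 8

8


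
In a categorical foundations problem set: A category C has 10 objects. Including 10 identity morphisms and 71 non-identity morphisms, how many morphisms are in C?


Each object has an identity morphism, giving 10 identities.
Adding the 71 non-identity morphisms:
Total = 10 + 71 = 81

81


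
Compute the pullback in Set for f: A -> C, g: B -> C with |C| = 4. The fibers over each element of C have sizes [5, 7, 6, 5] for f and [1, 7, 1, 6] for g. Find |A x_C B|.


The pullback A x_C B consists of pairs (a, b) with f(a) = g(b).
For each element c in C, the fiber product has |f^-1(c)| * |g^-1(c)| elements.
Summing over C: 5 * 1 + 7 * 7 + 6 * 1 + 5 * 6
= 5 + 49 + 6 + 30 = 90

90


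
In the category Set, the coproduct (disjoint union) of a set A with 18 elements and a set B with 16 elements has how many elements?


In Set, the coproduct A + B is the disjoint union.
|A + B| = |A| + |B| = 18 + 16 = 34

34


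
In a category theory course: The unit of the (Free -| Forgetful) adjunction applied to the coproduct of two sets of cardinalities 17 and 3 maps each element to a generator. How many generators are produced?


The unit eta_X: X -> U(F(X)) of the Free-Forgetful adjunction
maps each element of X to a generator of F(X). For X = S + T (disjoint
union in Set), |S + T| = |S| + |T|.
Total mappings = 17 + 3 = 20.

20


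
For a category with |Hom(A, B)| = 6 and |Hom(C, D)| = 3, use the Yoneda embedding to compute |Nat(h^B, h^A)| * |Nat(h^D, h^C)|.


By the Yoneda lemma, Nat(h^B, h^A) is isomorphic to Hom(A, B),
so |Nat(h^B, h^A)| = |Hom(A, B)| and |Nat(h^D, h^C)| = |Hom(C, D)|.
|Hom(A, B)| = 6, |Hom(C, D)| = 3.
|Nat(h^B, h^A) x Nat(h^D, h^C)| = 6 * 3 = 18

18


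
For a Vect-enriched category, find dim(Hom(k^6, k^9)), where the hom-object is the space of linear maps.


In Vect-enriched categories, Hom(k^n, k^m) is the space of m x n matrices.
dim(Hom(k^6, k^9)) = 9 * 6 = 54

54


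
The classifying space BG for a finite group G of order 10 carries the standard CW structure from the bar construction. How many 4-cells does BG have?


In the bar-construction CW model of BG, the n-cells are indexed by
n-tuples [g_1|...|g_n] of non-identity elements of G (degenerate
simplices with some g_i = e do not contribute cells), so there are
(|G| - 1)^n n-cells.
For dim = 4 with |G| = 10:
cells = (10 - 1)^4 = 9^4 = 6561

6561


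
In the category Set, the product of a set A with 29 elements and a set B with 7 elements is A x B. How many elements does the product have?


In Set, the product A x B is the Cartesian product.
By the universal property, |A x B| = |A| * |B|.
|A x B| = 29 * 7 = 203

203


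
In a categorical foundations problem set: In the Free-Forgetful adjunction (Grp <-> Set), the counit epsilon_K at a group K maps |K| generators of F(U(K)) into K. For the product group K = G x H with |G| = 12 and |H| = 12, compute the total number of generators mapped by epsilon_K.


The counit epsilon_K: F(U(K)) -> K of the Free-Forgetful adjunction
maps |K| generators of F(U(K)) into K. For K = G x H (the product group),
|G x H| = |G| * |H|.
Total generators mapped = 12 * 12 = 144.

144


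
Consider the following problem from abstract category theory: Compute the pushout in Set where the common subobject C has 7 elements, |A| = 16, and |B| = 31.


The pushout A +_C B identifies the images of C in A and B.
|A +_C B| = |A| + |B| - |C| (for injections).
= 16 + 31 - 7 = 40

40


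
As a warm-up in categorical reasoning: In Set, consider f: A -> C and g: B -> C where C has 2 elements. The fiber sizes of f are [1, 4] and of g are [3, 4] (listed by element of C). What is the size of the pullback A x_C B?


The pullback A x_C B consists of pairs (a, b) with f(a) = g(b).
For each element c in C, the fiber product has |f^-1(c)| * |g^-1(c)| elements.
Summing over C: 1 * 3 + 4 * 4
= 3 + 16 = 19

19


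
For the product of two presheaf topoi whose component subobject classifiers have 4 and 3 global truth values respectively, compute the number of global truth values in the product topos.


In a product of presheaf topoi E_1 x E_2, the subobject classifier
is Omega = Omega_1 x Omega_2 (componentwise), so
|Omega(top)| = |Omega_1(top_1)| * |Omega_2(top_2)|.
= 4 * 3 = 12.

12


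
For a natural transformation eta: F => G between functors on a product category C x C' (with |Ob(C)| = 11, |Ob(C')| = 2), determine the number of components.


A natural transformation eta: F => G assigns one component morphism per
object of the domain category.
The domain is the product category C x C', so
|Ob(C x C')| = |Ob(C)| * |Ob(C')| = 11 * 2 = 22.
Therefore eta has 22 component morphisms.

22


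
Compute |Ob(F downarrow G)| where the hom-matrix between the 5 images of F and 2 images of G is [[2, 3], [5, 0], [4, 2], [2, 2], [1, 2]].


Objects of (F downarrow G) are triples (a, b, h: F(a)->G(b)).
The count equals the sum of all entries in the hom-matrix.
sum(row 0) = 5
sum(row 1) = 5
sum(row 2) = 6
sum(row 3) = 4
sum(row 4) = 3
Grand total = 23

23


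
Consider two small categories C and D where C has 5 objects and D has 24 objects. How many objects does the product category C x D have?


The product category C x D has objects that are pairs (c, d).
Number of pairs = |Ob(C)| * |Ob(D)| = 5 * 24 = 120

120


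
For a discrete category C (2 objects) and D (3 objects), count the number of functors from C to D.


A functor from a discrete category C to D is determined by
where each object maps. Each of the 2 objects of C can map
to any of the 3 objects of D independently.
Number of functors = 3^2 = 9

9


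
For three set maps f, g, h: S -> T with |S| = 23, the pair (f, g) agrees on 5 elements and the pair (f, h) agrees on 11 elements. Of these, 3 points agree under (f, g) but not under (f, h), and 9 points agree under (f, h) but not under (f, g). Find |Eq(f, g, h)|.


Eq(f, g, h) is the triple-agreement set: points in S where all three
maps take the same value. Using inclusion-exclusion on the pairwise data:
Pair (f, g) agrees on 5 points; pair (f, h) on 11 points.
Points agreeing under (f, g) but not (f, h) = 3; under (f, h) but not (f, g) = 9.
Triple-agreement = agreement-in-(f, g) minus points that agree under (f, g) but not (f, h):
|Eq(f, g, h)| = 5 - 3 = 2
(cross-check via (f, h): 11 - 9 = 2.)

2


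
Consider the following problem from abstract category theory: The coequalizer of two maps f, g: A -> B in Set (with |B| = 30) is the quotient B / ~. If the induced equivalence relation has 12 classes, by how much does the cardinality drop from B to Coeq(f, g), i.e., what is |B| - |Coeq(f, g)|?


The coequalizer Coeq(f, g) = B / ~ has one element per equivalence class.
|B| = 30, |Coeq(f, g)| = 12.
|B| - |Coeq(f, g)| = 30 - 12 = 18.

18


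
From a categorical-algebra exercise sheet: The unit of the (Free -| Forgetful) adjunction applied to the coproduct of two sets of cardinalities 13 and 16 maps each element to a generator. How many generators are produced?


The unit eta_X: X -> U(F(X)) of the Free-Forgetful adjunction
maps each element of X to a generator of F(X). For X = S + T (disjoint
union in Set), |S + T| = |S| + |T|.
Total mappings = 13 + 16 = 29.

29


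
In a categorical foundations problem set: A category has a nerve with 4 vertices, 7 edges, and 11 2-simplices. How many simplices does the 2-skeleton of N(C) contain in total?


The 2-skeleton of the nerve N(C) consists of simplices in dimensions 0, 1, 2:
  |N(C)_0| = 4 (objects)
  |N(C)_1| = 7 (morphisms)
  |N(C)_2| = 11 (composable pairs)
Total = 4 + 7 + 11 = 22

22


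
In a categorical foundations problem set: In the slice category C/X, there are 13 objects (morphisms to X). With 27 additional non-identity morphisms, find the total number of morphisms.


In the slice category C/X, objects are morphisms to X.
Identity morphisms: 13 (one per object of C/X).
Non-identity morphisms: 27.
Total = 13 + 27 = 40

40


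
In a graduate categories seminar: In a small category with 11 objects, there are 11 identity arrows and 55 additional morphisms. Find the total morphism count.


Each object has an identity morphism, giving 11 identities.
Adding the 55 non-identity morphisms:
Total = 11 + 55 = 66

66


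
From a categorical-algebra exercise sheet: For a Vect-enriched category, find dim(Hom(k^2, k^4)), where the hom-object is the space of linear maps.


In Vect-enriched categories, Hom(k^n, k^m) is the space of m x n matrices.
dim(Hom(k^2, k^4)) = 4 * 2 = 8

8


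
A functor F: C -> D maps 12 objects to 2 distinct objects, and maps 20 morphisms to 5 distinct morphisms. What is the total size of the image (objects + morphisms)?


The image of F consists of distinct objects and distinct morphisms.
|Im(F)| on objects = 2
|Im(F)| on morphisms = 5
Total image cardinality = 2 + 5 = 7

7


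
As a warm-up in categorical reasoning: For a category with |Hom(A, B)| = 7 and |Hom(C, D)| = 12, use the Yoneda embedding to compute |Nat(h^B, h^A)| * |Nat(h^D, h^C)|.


By the Yoneda lemma, Nat(h^B, h^A) is isomorphic to Hom(A, B),
so |Nat(h^B, h^A)| = |Hom(A, B)| and |Nat(h^D, h^C)| = |Hom(C, D)|.
|Hom(A, B)| = 7, |Hom(C, D)| = 12.
|Nat(h^B, h^A) x Nat(h^D, h^C)| = 7 * 12 = 84

84


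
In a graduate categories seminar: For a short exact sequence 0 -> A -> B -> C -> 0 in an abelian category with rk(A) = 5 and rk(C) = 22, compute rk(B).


For a short exact sequence 0 -> A -> B -> C -> 0,
rank is additive: rank(B) = rank(A) + rank(C).
rank(B) = 5 + 22 = 27

27


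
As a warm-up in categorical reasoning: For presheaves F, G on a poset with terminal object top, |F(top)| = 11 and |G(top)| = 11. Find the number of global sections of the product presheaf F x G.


Global sections of a presheaf on a poset with terminal top satisfy
Gamma(H) ~ H(top). Presheaves admit pointwise products, so
(F x G)(top) = F(top) x G(top) (Cartesian product).
|Gamma(F x G)| = |F(top)| * |G(top)| = 11 * 11 = 121.

121


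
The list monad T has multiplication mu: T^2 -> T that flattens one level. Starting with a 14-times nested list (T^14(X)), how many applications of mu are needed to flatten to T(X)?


Each application of mu: T^2 -> T removes one layer of nesting.
Starting at depth 14 (i.e., T^14(X)), we need to reach T(X).
Number of mu applications = 14 - 1 = 13

13


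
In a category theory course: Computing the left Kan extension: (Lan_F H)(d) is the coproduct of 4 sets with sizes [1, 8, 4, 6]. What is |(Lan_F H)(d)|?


Pointwise, the left Kan extension (Lan_F H)(d) is the colimit, indexed
by the comma category (F downarrow d), of H composed with the
projection (F downarrow d) -> C. Here that colimit is given
as a coproduct (disjoint union) of sets, so its cardinality is the
sum of the sizes of the summands.
Coproduct of sets with sizes: 1 + 8 + 4 + 6
= 19

19


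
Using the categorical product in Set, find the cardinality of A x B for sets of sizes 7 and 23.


In Set, the product A x B is the Cartesian product.
By the universal property, |A x B| = |A| * |B|.
|A x B| = 7 * 23 = 161

161


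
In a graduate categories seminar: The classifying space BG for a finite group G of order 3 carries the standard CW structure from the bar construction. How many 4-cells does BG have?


In the bar-construction CW model of BG, the n-cells are indexed by
n-tuples [g_1|...|g_n] of non-identity elements of G (degenerate
simplices with some g_i = e do not contribute cells), so there are
(|G| - 1)^n n-cells.
For dim = 4 with |G| = 3:
cells = (3 - 1)^4 = 2^4 = 16

16


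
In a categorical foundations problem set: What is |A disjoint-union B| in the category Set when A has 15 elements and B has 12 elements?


In Set, the coproduct A + B is the disjoint union.
|A + B| = |A| + |B| = 15 + 12 = 27

27


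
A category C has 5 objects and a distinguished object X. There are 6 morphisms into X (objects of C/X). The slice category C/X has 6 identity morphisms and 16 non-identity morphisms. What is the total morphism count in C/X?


In the slice category C/X, objects are morphisms to X.
Identity morphisms: 6 (one per object of C/X).
Non-identity morphisms: 16.
Total = 6 + 16 = 22

22


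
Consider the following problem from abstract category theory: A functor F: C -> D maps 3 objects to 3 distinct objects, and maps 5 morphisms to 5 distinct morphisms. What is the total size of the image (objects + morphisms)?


The image of F consists of distinct objects and distinct morphisms.
|Im(F)| on objects = 3
|Im(F)| on morphisms = 5
Total image cardinality = 3 + 5 = 8

8


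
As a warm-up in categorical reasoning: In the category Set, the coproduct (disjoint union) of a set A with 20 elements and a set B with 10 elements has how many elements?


In Set, the coproduct A + B is the disjoint union.
|A + B| = |A| + |B| = 20 + 10 = 30

30


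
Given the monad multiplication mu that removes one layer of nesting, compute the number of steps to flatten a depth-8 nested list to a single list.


Each application of mu: T^2 -> T removes one layer of nesting.
Starting at depth 8 (i.e., T^8(X)), we need to reach T(X).
Number of mu applications = 8 - 1 = 7

7
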